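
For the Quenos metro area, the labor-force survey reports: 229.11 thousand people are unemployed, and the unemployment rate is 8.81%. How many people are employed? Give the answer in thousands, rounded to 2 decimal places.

About 2,371.46 thousand are employed.

Labor force = U / u = 229.11 / 0.0881 ≈ 2,600.57 thousand.
Employed = labor force − unemployed = 2,600.57 − 229.11 = 2,371.46 thousand.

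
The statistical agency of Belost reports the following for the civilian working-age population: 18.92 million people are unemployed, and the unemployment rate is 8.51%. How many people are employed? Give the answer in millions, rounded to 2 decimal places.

Labor force = U / u = 18.92 / 0.0851 ≈ 222.33 million.
Employed = labor force − unemployed = 222.33 − 18.92 = 203.41 million.

About 203.41 million are employed.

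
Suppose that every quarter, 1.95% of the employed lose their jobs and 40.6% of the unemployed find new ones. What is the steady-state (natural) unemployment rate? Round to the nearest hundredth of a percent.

Steady-state unemployment rate ≈ 4.58%.

At steady state the flows balance: s·E = f·U, so U/(E+U) = s/(s+f).
u* = 1.95 / (1.95 + 40.6) = 1.95 / 42.55 = 4.58%.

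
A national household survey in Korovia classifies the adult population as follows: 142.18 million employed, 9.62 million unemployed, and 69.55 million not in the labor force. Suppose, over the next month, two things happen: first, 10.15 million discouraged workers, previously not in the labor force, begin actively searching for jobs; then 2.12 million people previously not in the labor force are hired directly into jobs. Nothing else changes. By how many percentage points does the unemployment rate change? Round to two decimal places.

The unemployment rate changes by +5.71 percentage points.

Initially, labor force = 142.18 + 9.62 = 151.80 million, so u = 9.62/151.80 = 6.34%.
After the first change, unemployed and labor force both rise by 10.15 → E = 142.18, U = 19.77, labor force = 161.95 million.
After the second change, employed and labor force both rise by 2.12; unemployed unchanged → E = 144.30, U = 19.77, labor force = 164.07 million.
New unemployment rate = 19.77 / 164.07 = 12.05%.
Change = 12.05% − 6.34% = +5.71 percentage points.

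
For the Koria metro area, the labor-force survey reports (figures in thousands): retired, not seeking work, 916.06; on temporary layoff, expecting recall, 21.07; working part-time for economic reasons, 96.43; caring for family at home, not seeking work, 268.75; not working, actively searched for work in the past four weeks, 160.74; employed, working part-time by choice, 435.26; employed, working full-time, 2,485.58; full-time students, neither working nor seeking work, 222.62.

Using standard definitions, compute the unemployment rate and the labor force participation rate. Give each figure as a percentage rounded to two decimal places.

Employed = 96.43 + 435.26 + 2,485.58 = 3,017.27 thousand (anyone who worked, including part-time for economic reasons, counts as employed).
Unemployed = 21.07 + 160.74 = 181.81 thousand (jobless and actively searching, or on temporary layoff).
Labor force = 3,017.27 + 181.81 = 3,199.08 thousand.
Not in labor force = 916.06 + 268.75 + 222.62 = 1,407.43 thousand (those not working and not actively searching are outside the labor force).
Civilian working-age population = 3,199.08 + 1,407.43 = 4,606.51 thousand.
Unemployment rate = 181.81 / 3,199.08 = 5.68%.
Labor force participation rate = 3,199.08 / 4,606.51 = 69.45%.

Unemployment rate ≈ 5.68%; labor force participation rate ≈ 69.45%.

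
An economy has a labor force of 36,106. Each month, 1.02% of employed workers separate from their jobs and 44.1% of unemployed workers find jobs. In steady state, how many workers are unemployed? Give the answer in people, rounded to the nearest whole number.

Steady-state unemployment rate u* = s/(s+f) = 1.02/(1.02+44.1) = 0.022606.
Unemployed = u* × labor force = 0.022606 × 36,106 ≈ 816.

About 816 are unemployed in steady state.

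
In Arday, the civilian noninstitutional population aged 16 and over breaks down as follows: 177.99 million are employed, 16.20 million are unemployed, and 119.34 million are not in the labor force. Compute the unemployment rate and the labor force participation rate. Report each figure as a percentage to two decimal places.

Unemployment rate ≈ 8.34%; labor force participation rate ≈ 61.94%.

Labor force = employed + unemployed = 177.99 + 16.20 = 194.19 million.
Working-age population = 194.19 + 119.34 = 313.53 million.
Unemployment rate = 16.20 / 194.19 = 8.34%.
Labor force participation rate = 194.19 / 313.53 = 61.94%.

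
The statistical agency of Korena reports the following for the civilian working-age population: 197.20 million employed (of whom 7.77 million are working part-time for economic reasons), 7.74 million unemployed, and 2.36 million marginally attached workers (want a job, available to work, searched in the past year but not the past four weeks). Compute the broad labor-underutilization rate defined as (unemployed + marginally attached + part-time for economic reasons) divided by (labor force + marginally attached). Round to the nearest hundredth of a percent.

Labor force = 197.20 + 7.74 = 204.94 million.
Numerator = 7.74 + 2.36 + 7.77 = 17.87 million.
Denominator = 204.94 + 2.36 = 207.30 million.
Broad rate = 17.87 / 207.30 = 8.62%.

Broad underutilization rate ≈ 8.62%.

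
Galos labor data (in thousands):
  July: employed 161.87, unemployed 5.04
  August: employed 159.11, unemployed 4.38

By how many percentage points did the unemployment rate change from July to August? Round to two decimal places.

The unemployment rate changed by −0.34 percentage points.

July: labor force = 161.87 + 5.04 = 166.91; u = 5.04/166.91 = 3.02%.
August: labor force = 159.11 + 4.38 = 163.49; u = 4.38/163.49 = 2.68%.
Change = 2.68% − 3.02% = −0.34 pp.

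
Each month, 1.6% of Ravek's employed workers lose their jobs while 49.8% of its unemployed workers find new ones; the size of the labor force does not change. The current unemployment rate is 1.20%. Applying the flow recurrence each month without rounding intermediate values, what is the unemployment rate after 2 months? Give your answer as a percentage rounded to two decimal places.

Unemployment rate after two months ≈ 2.66%.

With a fixed labor force, u_{t+1} = u_t + s·(1−u_t) − f·u_t = u_t·(1−s−f) + s.
Here 1−s−f = 0.486 and s = 0.016.
u_1 = 0.012000 × 0.486 + 0.016 = 0.021832.
u_2 = 0.021832 × 0.486 + 0.016 = 0.026610.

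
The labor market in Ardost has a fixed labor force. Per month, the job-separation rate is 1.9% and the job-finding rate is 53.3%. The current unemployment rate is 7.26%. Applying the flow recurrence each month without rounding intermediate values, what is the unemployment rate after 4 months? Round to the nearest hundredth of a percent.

Unemployment rate after four months ≈ 3.60%.

With a fixed labor force, u_{t+1} = u_t + s·(1−u_t) − f·u_t = u_t·(1−s−f) + s.
Here 1−s−f = 0.448 and s = 0.019.
u_1 = 0.072600 × 0.448 + 0.019 = 0.051525.
u_2 = 0.051525 × 0.448 + 0.019 = 0.042083.
u_3 = 0.042083 × 0.448 + 0.019 = 0.037853.
u_4 = 0.037853 × 0.448 + 0.019 = 0.035958.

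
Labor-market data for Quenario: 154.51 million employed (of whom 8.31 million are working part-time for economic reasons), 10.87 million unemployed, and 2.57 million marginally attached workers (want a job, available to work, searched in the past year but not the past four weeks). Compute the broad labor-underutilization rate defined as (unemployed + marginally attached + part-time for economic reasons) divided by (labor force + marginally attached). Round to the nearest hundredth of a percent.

Broad underutilization rate ≈ 12.95%.

Labor force = 154.51 + 10.87 = 165.38 million.
Numerator = 10.87 + 2.57 + 8.31 = 21.75 million.
Denominator = 165.38 + 2.57 = 167.95 million.
Broad rate = 21.75 / 167.95 = 12.95%.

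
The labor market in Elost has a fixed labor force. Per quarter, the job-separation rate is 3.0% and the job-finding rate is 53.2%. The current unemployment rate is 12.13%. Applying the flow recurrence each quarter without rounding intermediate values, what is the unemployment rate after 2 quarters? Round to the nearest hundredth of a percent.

Unemployment rate after two quarters ≈ 6.64%.

With a fixed labor force, u_{t+1} = u_t + s·(1−u_t) − f·u_t = u_t·(1−s−f) + s.
Here 1−s−f = 0.438 and s = 0.030.
u_1 = 0.121300 × 0.438 + 0.030 = 0.083129.
u_2 = 0.083129 × 0.438 + 0.030 = 0.066411.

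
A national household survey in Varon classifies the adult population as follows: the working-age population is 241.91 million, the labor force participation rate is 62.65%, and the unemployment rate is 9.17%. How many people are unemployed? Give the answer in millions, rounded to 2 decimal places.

About 13.90 million are unemployed.

Labor force = 0.6265 × 241.91 = 151.56 million.
Unemployed = 0.0917 × 151.56 ≈ 13.90 million.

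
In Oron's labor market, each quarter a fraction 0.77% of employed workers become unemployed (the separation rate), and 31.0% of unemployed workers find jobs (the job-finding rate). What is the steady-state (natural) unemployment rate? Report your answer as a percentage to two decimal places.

Steady-state unemployment rate ≈ 2.42%.

At steady state the flows balance: s·E = f·U, so U/(E+U) = s/(s+f).
u* = 0.77 / (0.77 + 31.0) = 0.77 / 31.77 = 2.42%.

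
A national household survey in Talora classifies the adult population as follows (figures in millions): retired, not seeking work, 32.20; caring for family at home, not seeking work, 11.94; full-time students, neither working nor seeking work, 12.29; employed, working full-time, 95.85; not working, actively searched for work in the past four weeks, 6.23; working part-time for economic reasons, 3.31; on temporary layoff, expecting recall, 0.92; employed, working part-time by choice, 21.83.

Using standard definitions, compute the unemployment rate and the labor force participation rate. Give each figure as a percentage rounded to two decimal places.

Employed = 95.85 + 3.31 + 21.83 = 120.99 million (anyone who worked, including part-time for economic reasons, counts as employed).
Unemployed = 6.23 + 0.92 = 7.15 million (jobless and actively searching, or on temporary layoff).
Labor force = 120.99 + 7.15 = 128.14 million.
Not in labor force = 32.20 + 11.94 + 12.29 = 56.43 million (those not working and not actively searching are outside the labor force).
Civilian working-age population = 128.14 + 56.43 = 184.57 million.
Unemployment rate = 7.15 / 128.14 = 5.58%.
Labor force participation rate = 128.14 / 184.57 = 69.43%.

Unemployment rate ≈ 5.58%; labor force participation rate ≈ 69.43%.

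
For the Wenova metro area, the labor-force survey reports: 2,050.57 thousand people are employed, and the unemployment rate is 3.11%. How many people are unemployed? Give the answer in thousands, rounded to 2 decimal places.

Let U be the number unemployed. The labor force is E + U, and U/(E+U) = 0.0311.
So U = 0.0311 × 2,050.57 / (1 − 0.0311) = 63.7727 / 0.9689 ≈ 65.82 thousand.

About 65.82 thousand are unemployed.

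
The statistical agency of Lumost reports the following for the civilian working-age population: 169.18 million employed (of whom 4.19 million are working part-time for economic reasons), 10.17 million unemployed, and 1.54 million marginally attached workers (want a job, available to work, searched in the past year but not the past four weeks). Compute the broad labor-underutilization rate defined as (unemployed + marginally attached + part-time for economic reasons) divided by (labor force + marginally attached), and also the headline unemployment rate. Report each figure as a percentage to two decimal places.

Labor force = 169.18 + 10.17 = 179.35 million.
Numerator = 10.17 + 1.54 + 4.19 = 15.90 million.
Denominator = 179.35 + 1.54 = 180.89 million.
Broad rate = 15.90 / 180.89 = 8.79%.
Headline unemployment rate = 10.17 / 179.35 = 5.67%.

Broad underutilization rate ≈ 8.79%; headline unemployment rate ≈ 5.67%.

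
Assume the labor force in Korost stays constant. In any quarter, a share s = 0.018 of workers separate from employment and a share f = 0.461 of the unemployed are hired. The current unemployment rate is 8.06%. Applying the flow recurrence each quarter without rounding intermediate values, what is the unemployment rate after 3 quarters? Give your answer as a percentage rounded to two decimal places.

With a fixed labor force, u_{t+1} = u_t + s·(1−u_t) − f·u_t = u_t·(1−s−f) + s.
Here 1−s−f = 0.521 and s = 0.018.
u_1 = 0.080600 × 0.521 + 0.018 = 0.059993.
u_2 = 0.059993 × 0.521 + 0.018 = 0.049256.
u_3 = 0.049256 × 0.521 + 0.018 = 0.043662.

Unemployment rate after three quarters ≈ 4.37%.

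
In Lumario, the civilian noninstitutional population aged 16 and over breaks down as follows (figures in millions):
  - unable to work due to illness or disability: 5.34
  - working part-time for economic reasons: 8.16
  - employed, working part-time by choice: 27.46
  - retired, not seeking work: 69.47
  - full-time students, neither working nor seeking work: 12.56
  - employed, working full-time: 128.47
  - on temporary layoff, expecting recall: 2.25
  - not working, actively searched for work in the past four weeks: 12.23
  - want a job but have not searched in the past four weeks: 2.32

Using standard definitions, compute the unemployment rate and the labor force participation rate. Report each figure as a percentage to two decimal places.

Unemployment rate ≈ 8.11%; labor force participation rate ≈ 66.57%.

Employed = 8.16 + 27.46 + 128.47 = 164.09 million (anyone who worked, including part-time for economic reasons, counts as employed).
Unemployed = 2.25 + 12.23 = 14.48 million (jobless and actively searching, or on temporary layoff).
Labor force = 164.09 + 14.48 = 178.57 million.
Not in labor force = 5.34 + 69.47 + 12.56 + 2.32 = 89.69 million (those not working and not actively searching are outside the labor force — including those who want a job but have given up searching).
Civilian working-age population = 178.57 + 89.69 = 268.26 million.
Unemployment rate = 14.48 / 178.57 = 8.11%.
Labor force participation rate = 178.57 / 268.26 = 66.57%.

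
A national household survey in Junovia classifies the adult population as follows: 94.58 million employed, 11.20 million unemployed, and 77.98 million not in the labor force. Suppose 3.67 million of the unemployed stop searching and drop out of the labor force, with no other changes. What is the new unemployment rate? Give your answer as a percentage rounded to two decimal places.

New unemployment rate ≈ 7.37%.

Initially, labor force = 94.58 + 11.20 = 105.78 million, so u = 11.20/105.78 = 10.59%.
After the change, unemployed and labor force both fall by 3.67 → E = 94.58, U = 7.53, labor force = 102.11 million.
New unemployment rate = 7.53 / 102.11 = 7.37%.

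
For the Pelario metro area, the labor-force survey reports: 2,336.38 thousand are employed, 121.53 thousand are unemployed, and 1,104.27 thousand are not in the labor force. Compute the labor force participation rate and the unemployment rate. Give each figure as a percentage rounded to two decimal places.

Labor force = employed + unemployed = 2,336.38 + 121.53 = 2,457.91 thousand.
Working-age population = 2,457.91 + 1,104.27 = 3,562.18 thousand.
Unemployment rate = 121.53 / 2,457.91 = 4.94%.
Labor force participation rate = 2,457.91 / 3,562.18 = 69.00%.

Labor force participation rate ≈ 69.00%; unemployment rate ≈ 4.94%.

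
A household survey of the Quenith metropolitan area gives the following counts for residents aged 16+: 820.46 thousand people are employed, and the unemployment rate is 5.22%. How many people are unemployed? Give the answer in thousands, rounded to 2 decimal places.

Let U be the number unemployed. The labor force is E + U, and U/(E+U) = 0.0522.
So U = 0.0522 × 820.46 / (1 − 0.0522) = 42.8280 / 0.9478 ≈ 45.19 thousand.

About 45.19 thousand are unemployed.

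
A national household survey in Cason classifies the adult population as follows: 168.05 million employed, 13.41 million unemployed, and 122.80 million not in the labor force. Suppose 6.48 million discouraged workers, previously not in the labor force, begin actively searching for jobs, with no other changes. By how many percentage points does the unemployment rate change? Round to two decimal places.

Initially, labor force = 168.05 + 13.41 = 181.46 million, so u = 13.41/181.46 = 7.39%.
After the change, unemployed and labor force both rise by 6.48 → E = 168.05, U = 19.89, labor force = 187.94 million.
New unemployment rate = 19.89 / 187.94 = 10.58%.
Change = 10.58% − 7.39% = +3.19 percentage points.

The unemployment rate changes by +3.19 percentage points.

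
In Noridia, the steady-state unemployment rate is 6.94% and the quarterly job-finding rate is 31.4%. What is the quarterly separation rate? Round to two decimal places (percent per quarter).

From u* = s/(s+f): s = u·f/(1−u).
s = 0.0694 × 31.4 / (1 − 0.0694) = 2.1792 / 0.9306 ≈ 2.34% per quarter.

Separation rate ≈ 2.34% per quarter.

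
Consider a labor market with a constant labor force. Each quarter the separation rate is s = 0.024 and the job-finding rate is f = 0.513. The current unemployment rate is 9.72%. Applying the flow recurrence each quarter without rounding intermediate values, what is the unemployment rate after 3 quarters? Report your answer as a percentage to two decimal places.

Unemployment rate after three quarters ≈ 4.99%.

With a fixed labor force, u_{t+1} = u_t + s·(1−u_t) − f·u_t = u_t·(1−s−f) + s.
Here 1−s−f = 0.463 and s = 0.024.
u_1 = 0.097200 × 0.463 + 0.024 = 0.069004.
u_2 = 0.069004 × 0.463 + 0.024 = 0.055949.
u_3 = 0.055949 × 0.463 + 0.024 = 0.049904.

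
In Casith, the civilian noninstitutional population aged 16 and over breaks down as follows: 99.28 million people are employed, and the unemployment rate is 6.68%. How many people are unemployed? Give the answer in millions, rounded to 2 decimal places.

About 7.11 million are unemployed.

Let U be the number unemployed. The labor force is E + U, and U/(E+U) = 0.0668.
So U = 0.0668 × 99.28 / (1 − 0.0668) = 6.6319 / 0.9332 ≈ 7.11 million.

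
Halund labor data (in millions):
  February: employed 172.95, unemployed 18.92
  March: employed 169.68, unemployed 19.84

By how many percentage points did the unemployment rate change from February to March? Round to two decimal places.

The unemployment rate changed by +0.61 percentage points.

February: labor force = 172.95 + 18.92 = 191.87; u = 18.92/191.87 = 9.86%.
March: labor force = 169.68 + 19.84 = 189.52; u = 19.84/189.52 = 10.47%.
Change = 10.47% − 9.86% = +0.61 pp.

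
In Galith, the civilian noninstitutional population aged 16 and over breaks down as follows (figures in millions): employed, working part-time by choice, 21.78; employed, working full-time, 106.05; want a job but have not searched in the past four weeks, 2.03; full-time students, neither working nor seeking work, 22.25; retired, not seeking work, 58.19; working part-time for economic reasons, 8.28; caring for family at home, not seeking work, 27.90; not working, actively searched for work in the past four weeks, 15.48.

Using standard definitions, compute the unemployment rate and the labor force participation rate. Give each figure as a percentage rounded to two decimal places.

Employed = 21.78 + 106.05 + 8.28 = 136.11 million (anyone who worked, including part-time for economic reasons, counts as employed).
Unemployed = 15.48 million.
Labor force = 136.11 + 15.48 = 151.59 million.
Not in labor force = 2.03 + 22.25 + 58.19 + 27.90 = 110.37 million (those not working and not actively searching are outside the labor force — including those who want a job but have given up searching).
Civilian working-age population = 151.59 + 110.37 = 261.96 million.
Unemployment rate = 15.48 / 151.59 = 10.21%.
Labor force participation rate = 151.59 / 261.96 = 57.87%.

Unemployment rate ≈ 10.21%; labor force participation rate ≈ 57.87%.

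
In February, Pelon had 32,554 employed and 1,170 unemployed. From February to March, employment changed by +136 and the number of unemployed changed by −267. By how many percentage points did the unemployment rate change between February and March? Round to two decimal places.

February: labor force = 32,554 + 1,170 = 33,724; u = 1,170/33,724 = 3.47%.
March: labor force = 32,690 + 903 = 33,593; u = 903/33,593 = 2.69%.
Change = 2.69% − 3.47% = −0.78 pp.

The unemployment rate changed by −0.78 percentage points.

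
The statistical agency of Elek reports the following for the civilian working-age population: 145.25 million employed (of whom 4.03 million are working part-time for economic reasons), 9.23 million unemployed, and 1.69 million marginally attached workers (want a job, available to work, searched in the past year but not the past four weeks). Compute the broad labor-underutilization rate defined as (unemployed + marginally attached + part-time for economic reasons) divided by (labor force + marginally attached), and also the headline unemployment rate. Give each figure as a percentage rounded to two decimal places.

Labor force = 145.25 + 9.23 = 154.48 million.
Numerator = 9.23 + 1.69 + 4.03 = 14.95 million.
Denominator = 154.48 + 1.69 = 156.17 million.
Broad rate = 14.95 / 156.17 = 9.57%.
Headline unemployment rate = 9.23 / 154.48 = 5.97%.

Broad underutilization rate ≈ 9.57%; headline unemployment rate ≈ 5.97%.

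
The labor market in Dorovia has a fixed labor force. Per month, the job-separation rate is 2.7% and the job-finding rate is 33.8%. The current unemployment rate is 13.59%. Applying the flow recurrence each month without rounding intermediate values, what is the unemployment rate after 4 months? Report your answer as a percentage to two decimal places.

Unemployment rate after four months ≈ 8.40%.

With a fixed labor force, u_{t+1} = u_t + s·(1−u_t) − f·u_t = u_t·(1−s−f) + s.
Here 1−s−f = 0.635 and s = 0.027.
u_1 = 0.135900 × 0.635 + 0.027 = 0.113296.
u_2 = 0.113296 × 0.635 + 0.027 = 0.098943.
u_3 = 0.098943 × 0.635 + 0.027 = 0.089829.
u_4 = 0.089829 × 0.635 + 0.027 = 0.084041.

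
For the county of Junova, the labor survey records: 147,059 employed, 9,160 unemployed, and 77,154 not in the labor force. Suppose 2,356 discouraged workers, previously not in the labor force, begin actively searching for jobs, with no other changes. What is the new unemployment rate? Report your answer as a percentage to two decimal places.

Initially, labor force = 147,059 + 9,160 = 156,219, so u = 9,160/156,219 = 5.86%.
After the change, unemployed and labor force both rise by 2,356 → E = 147,059, U = 11,516, labor force = 158,575.
New unemployment rate = 11,516 / 158,575 = 7.26%.

New unemployment rate ≈ 7.26%.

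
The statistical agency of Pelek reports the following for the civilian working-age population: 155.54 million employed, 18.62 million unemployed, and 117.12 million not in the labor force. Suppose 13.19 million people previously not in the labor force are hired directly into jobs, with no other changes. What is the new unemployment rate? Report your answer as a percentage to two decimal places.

New unemployment rate ≈ 9.94%.

Initially, labor force = 155.54 + 18.62 = 174.16 million, so u = 18.62/174.16 = 10.69%.
After the change, employed and labor force both rise by 13.19; unemployed unchanged → E = 168.73, U = 18.62, labor force = 187.35 million.
New unemployment rate = 18.62 / 187.35 = 9.94%.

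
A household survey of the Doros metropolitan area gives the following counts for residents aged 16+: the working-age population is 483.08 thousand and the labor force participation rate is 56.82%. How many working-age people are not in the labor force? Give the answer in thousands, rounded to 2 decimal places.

About 208.59 thousand are not in the labor force.

Share not in the labor force = 1 − 0.5682 = 0.4318.
Not in labor force = 0.4318 × 483.08 ≈ 208.59 thousand.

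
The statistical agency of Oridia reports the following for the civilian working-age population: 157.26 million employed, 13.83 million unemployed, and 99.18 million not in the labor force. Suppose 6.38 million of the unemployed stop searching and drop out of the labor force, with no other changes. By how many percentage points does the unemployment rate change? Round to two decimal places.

The unemployment rate changes by −3.56 percentage points.

Initially, labor force = 157.26 + 13.83 = 171.09 million, so u = 13.83/171.09 = 8.08%.
After the change, unemployed and labor force both fall by 6.38 → E = 157.26, U = 7.45, labor force = 164.71 million.
New unemployment rate = 7.45 / 164.71 = 4.52%.
Change = 4.52% − 8.08% = −3.56 percentage points.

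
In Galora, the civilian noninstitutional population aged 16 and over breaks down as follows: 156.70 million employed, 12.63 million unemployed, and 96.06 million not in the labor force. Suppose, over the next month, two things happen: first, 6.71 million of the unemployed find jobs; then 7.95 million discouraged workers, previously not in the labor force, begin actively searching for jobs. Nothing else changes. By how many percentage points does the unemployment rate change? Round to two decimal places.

Initially, labor force = 156.70 + 12.63 = 169.33 million, so u = 12.63/169.33 = 7.46%.
After the first change, unemployed falls and employed rises by 6.71; labor force unchanged → E = 163.41, U = 5.92, labor force = 169.33 million.
After the second change, unemployed and labor force both rise by 7.95 → E = 163.41, U = 13.87, labor force = 177.28 million.
New unemployment rate = 13.87 / 177.28 = 7.82%.
Change = 7.82% − 7.46% = +0.36 percentage points.

The unemployment rate changes by +0.36 percentage points.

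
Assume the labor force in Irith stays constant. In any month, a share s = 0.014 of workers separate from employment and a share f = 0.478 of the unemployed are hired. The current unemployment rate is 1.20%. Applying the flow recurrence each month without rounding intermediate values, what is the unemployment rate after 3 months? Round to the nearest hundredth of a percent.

Unemployment rate after three months ≈ 2.63%.

With a fixed labor force, u_{t+1} = u_t + s·(1−u_t) − f·u_t = u_t·(1−s−f) + s.
Here 1−s−f = 0.508 and s = 0.014.
u_1 = 0.012000 × 0.508 + 0.014 = 0.020096.
u_2 = 0.020096 × 0.508 + 0.014 = 0.024209.
u_3 = 0.024209 × 0.508 + 0.014 = 0.026298.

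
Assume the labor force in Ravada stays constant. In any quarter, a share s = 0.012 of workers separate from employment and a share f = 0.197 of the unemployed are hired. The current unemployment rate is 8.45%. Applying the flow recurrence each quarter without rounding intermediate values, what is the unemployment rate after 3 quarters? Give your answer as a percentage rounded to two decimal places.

With a fixed labor force, u_{t+1} = u_t + s·(1−u_t) − f·u_t = u_t·(1−s−f) + s.
Here 1−s−f = 0.791 and s = 0.012.
u_1 = 0.084500 × 0.791 + 0.012 = 0.078840.
u_2 = 0.078840 × 0.791 + 0.012 = 0.074362.
u_3 = 0.074362 × 0.791 + 0.012 = 0.070820.

Unemployment rate after three quarters ≈ 7.08%.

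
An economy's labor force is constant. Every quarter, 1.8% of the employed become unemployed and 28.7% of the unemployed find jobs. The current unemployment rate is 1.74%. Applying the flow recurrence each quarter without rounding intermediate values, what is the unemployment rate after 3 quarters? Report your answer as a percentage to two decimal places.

With a fixed labor force, u_{t+1} = u_t + s·(1−u_t) − f·u_t = u_t·(1−s−f) + s.
Here 1−s−f = 0.695 and s = 0.018.
u_1 = 0.017400 × 0.695 + 0.018 = 0.030093.
u_2 = 0.030093 × 0.695 + 0.018 = 0.038915.
u_3 = 0.038915 × 0.695 + 0.018 = 0.045046.

Unemployment rate after three quarters ≈ 4.50%.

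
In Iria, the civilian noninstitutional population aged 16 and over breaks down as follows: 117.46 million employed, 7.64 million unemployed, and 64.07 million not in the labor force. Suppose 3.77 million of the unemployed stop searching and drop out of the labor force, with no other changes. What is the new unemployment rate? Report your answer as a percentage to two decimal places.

New unemployment rate ≈ 3.19%.

Initially, labor force = 117.46 + 7.64 = 125.10 million, so u = 7.64/125.10 = 6.11%.
After the change, unemployed and labor force both fall by 3.77 → E = 117.46, U = 3.87, labor force = 121.33 million.
New unemployment rate = 3.87 / 121.33 = 3.19%.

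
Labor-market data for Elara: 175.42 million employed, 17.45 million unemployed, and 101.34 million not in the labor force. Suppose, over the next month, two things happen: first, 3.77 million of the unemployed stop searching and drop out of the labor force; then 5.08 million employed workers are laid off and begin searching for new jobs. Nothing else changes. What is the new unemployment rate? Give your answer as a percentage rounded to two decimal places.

Initially, labor force = 175.42 + 17.45 = 192.87 million, so u = 17.45/192.87 = 9.05%.
After the first change, unemployed and labor force both fall by 3.77 → E = 175.42, U = 13.68, labor force = 189.10 million.
After the second change, employed falls and unemployed rises by 5.08; labor force unchanged → E = 170.34, U = 18.76, labor force = 189.10 million.
New unemployment rate = 18.76 / 189.10 = 9.92%.

New unemployment rate ≈ 9.92%.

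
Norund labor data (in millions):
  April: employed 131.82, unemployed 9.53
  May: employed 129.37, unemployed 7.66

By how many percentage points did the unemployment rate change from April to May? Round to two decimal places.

April: labor force = 131.82 + 9.53 = 141.35; u = 9.53/141.35 = 6.74%.
May: labor force = 129.37 + 7.66 = 137.03; u = 7.66/137.03 = 5.59%.
Change = 5.59% − 6.74% = −1.15 pp.

The unemployment rate changed by −1.15 percentage points.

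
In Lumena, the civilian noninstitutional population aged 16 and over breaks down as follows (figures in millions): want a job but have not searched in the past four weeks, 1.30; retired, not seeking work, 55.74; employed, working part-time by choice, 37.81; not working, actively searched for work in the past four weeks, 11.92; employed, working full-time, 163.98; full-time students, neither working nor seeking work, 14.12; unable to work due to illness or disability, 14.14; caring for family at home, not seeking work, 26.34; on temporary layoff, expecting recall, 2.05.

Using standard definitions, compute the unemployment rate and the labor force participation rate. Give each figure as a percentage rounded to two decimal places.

Employed = 37.81 + 163.98 = 201.79 million.
Unemployed = 11.92 + 2.05 = 13.97 million (jobless and actively searching, or on temporary layoff).
Labor force = 201.79 + 13.97 = 215.76 million.
Not in labor force = 1.30 + 55.74 + 14.12 + 14.14 + 26.34 = 111.64 million (those not working and not actively searching are outside the labor force — including those who want a job but have given up searching).
Civilian working-age population = 215.76 + 111.64 = 327.40 million.
Unemployment rate = 13.97 / 215.76 = 6.47%.
Labor force participation rate = 215.76 / 327.40 = 65.90%.

Unemployment rate ≈ 6.47%; labor force participation rate ≈ 65.90%.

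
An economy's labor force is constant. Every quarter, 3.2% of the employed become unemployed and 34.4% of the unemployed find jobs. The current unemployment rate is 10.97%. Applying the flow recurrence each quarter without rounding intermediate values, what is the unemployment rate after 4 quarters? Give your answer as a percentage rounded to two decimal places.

With a fixed labor force, u_{t+1} = u_t + s·(1−u_t) − f·u_t = u_t·(1−s−f) + s.
Here 1−s−f = 0.624 and s = 0.032.
u_1 = 0.109700 × 0.624 + 0.032 = 0.100453.
u_2 = 0.100453 × 0.624 + 0.032 = 0.094683.
u_3 = 0.094683 × 0.624 + 0.032 = 0.091082.
u_4 = 0.091082 × 0.624 + 0.032 = 0.088835.

Unemployment rate after four quarters ≈ 8.88%.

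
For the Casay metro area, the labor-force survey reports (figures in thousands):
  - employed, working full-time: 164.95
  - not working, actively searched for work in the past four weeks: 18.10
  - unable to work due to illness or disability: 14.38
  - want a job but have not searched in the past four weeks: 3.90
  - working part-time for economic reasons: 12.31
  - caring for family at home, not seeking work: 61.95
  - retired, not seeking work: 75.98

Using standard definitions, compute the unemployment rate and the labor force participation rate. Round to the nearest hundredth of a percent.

Employed = 164.95 + 12.31 = 177.26 thousand (anyone who worked, including part-time for economic reasons, counts as employed).
Unemployed = 18.10 thousand.
Labor force = 177.26 + 18.10 = 195.36 thousand.
Not in labor force = 14.38 + 3.90 + 61.95 + 75.98 = 156.21 thousand (those not working and not actively searching are outside the labor force — including those who want a job but have given up searching).
Civilian working-age population = 195.36 + 156.21 = 351.57 thousand.
Unemployment rate = 18.10 / 195.36 = 9.26%.
Labor force participation rate = 195.36 / 351.57 = 55.57%.

Unemployment rate ≈ 9.26%; labor force participation rate ≈ 55.57%.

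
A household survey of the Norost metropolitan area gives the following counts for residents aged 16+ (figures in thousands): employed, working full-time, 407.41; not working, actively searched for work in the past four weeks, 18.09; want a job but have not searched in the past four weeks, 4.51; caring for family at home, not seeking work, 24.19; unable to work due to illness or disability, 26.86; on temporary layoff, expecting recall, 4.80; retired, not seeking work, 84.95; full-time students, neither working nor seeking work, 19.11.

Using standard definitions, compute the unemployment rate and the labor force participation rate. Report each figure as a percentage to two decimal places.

Unemployment rate ≈ 5.32%; labor force participation rate ≈ 72.94%.

Employed = 407.41 thousand.
Unemployed = 18.09 + 4.80 = 22.89 thousand (jobless and actively searching, or on temporary layoff).
Labor force = 407.41 + 22.89 = 430.30 thousand.
Not in labor force = 4.51 + 24.19 + 26.86 + 84.95 + 19.11 = 159.62 thousand (those not working and not actively searching are outside the labor force — including those who want a job but have given up searching).
Civilian working-age population = 430.30 + 159.62 = 589.92 thousand.
Unemployment rate = 22.89 / 430.30 = 5.32%.
Labor force participation rate = 430.30 / 589.92 = 72.94%.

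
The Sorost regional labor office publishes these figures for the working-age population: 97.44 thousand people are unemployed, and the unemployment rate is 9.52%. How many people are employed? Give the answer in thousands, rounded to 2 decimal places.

About 926.09 thousand are employed.

Labor force = U / u = 97.44 / 0.0952 ≈ 1,023.53 thousand.
Employed = labor force − unemployed = 1,023.53 − 97.44 = 926.09 thousand.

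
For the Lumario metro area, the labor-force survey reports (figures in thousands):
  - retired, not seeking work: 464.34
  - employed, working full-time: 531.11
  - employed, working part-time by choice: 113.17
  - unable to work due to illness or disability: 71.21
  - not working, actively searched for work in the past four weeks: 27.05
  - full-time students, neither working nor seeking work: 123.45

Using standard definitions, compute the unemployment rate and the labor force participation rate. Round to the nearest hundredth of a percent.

Employed = 531.11 + 113.17 = 644.28 thousand.
Unemployed = 27.05 thousand.
Labor force = 644.28 + 27.05 = 671.33 thousand.
Not in labor force = 464.34 + 71.21 + 123.45 = 659.00 thousand (those not working and not actively searching are outside the labor force).
Civilian working-age population = 671.33 + 659.00 = 1,330.33 thousand.
Unemployment rate = 27.05 / 671.33 = 4.03%.
Labor force participation rate = 671.33 / 1,330.33 = 50.46%.

Unemployment rate ≈ 4.03%; labor force participation rate ≈ 50.46%.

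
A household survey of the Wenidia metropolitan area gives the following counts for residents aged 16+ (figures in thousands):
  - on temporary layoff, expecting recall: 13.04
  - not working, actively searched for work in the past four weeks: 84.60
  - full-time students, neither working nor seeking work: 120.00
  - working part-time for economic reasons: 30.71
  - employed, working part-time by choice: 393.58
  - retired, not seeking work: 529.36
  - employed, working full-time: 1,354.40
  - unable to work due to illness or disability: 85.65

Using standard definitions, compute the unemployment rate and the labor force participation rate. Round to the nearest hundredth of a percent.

Unemployment rate ≈ 5.20%; labor force participation rate ≈ 71.85%.

Employed = 30.71 + 393.58 + 1,354.40 = 1,778.69 thousand (anyone who worked, including part-time for economic reasons, counts as employed).
Unemployed = 13.04 + 84.60 = 97.64 thousand (jobless and actively searching, or on temporary layoff).
Labor force = 1,778.69 + 97.64 = 1,876.33 thousand.
Not in labor force = 120.00 + 529.36 + 85.65 = 735.01 thousand (those not working and not actively searching are outside the labor force).
Civilian working-age population = 1,876.33 + 735.01 = 2,611.34 thousand.
Unemployment rate = 97.64 / 1,876.33 = 5.20%.
Labor force participation rate = 1,876.33 / 2,611.34 = 71.85%.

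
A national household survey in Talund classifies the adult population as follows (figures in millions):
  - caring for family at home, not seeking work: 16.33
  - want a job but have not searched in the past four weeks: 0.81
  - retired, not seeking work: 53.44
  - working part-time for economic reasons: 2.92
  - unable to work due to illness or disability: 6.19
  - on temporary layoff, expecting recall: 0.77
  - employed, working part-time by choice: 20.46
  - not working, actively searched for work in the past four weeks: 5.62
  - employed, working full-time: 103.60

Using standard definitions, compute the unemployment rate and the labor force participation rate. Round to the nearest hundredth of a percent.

Unemployment rate ≈ 4.79%; labor force participation rate ≈ 63.47%.

Employed = 2.92 + 20.46 + 103.60 = 126.98 million (anyone who worked, including part-time for economic reasons, counts as employed).
Unemployed = 0.77 + 5.62 = 6.39 million (jobless and actively searching, or on temporary layoff).
Labor force = 126.98 + 6.39 = 133.37 million.
Not in labor force = 16.33 + 0.81 + 53.44 + 6.19 = 76.77 million (those not working and not actively searching are outside the labor force — including those who want a job but have given up searching).
Civilian working-age population = 133.37 + 76.77 = 210.14 million.
Unemployment rate = 6.39 / 133.37 = 4.79%.
Labor force participation rate = 133.37 / 210.14 = 63.47%.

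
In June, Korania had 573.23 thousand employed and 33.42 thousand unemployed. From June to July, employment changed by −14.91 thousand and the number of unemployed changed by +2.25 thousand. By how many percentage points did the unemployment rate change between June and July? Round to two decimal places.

June: labor force = 573.23 + 33.42 = 606.65; u = 33.42/606.65 = 5.51%.
July: labor force = 558.32 + 35.67 = 593.99; u = 35.67/593.99 = 6.01%.
Change = 6.01% − 5.51% = +0.50 pp.

The unemployment rate changed by +0.50 percentage points.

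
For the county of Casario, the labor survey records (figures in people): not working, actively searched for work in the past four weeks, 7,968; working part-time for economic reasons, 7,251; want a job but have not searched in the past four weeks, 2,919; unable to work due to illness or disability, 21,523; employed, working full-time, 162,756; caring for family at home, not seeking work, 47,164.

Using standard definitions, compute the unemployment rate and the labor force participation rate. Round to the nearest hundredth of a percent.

Unemployment rate ≈ 4.48%; labor force participation rate ≈ 71.31%.

Employed = 7,251 + 162,756 = 170,007 (anyone who worked, including part-time for economic reasons, counts as employed).
Unemployed = 7,968.
Labor force = 170,007 + 7,968 = 177,975.
Not in labor force = 2,919 + 21,523 + 47,164 = 71,606 (those not working and not actively searching are outside the labor force — including those who want a job but have given up searching).
Civilian working-age population = 177,975 + 71,606 = 249,581.
Unemployment rate = 7,968 / 177,975 = 4.48%.
Labor force participation rate = 177,975 / 249,581 = 71.31%.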